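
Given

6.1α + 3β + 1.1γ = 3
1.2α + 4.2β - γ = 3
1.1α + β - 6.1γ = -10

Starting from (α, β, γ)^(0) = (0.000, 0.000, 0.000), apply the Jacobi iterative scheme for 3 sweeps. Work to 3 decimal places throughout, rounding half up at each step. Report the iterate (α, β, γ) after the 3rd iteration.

Iteration 1:
  α = (3 - (3)·0.000 - (1.1)·0.000) / (6.1) = 0.492
  β = (3 - (1.2)·0.000 - (-1)·0.000) / (4.2) = 0.714
  γ = (-10 - (1.1)·0.000 - (1)·0.000) / (-6.1) = 1.639
Iteration 2:
  α = (3 - (3)·0.714 - (1.1)·1.639) / (6.1) = -0.155
  β = (3 - (1.2)·0.492 - (-1)·1.639) / (4.2) = 0.964
  γ = (-10 - (1.1)·0.492 - (1)·0.714) / (-6.1) = 1.845
Iteration 3:
  α = (3 - (3)·0.964 - (1.1)·1.845) / (6.1) = -0.315
  β = (3 - (1.2)·-0.155 - (-1)·1.845) / (4.2) = 1.198
  γ = (-10 - (1.1)·-0.155 - (1)·0.964) / (-6.1) = 1.769

(-0.315, 1.198, 1.769)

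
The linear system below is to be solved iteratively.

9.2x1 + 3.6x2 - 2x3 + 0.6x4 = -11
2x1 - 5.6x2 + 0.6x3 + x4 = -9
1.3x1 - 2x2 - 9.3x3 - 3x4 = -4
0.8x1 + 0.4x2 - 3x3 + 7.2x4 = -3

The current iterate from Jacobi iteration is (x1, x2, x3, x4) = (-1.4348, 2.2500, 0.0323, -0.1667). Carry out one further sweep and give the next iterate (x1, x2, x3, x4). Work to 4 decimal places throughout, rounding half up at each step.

(-2.0582, 1.0684, -0.2006, -0.3688)

One sweep:
  x1 = (-11 - (3.6)·2.2500 - (-2)·0.0323 - (0.6)·-0.1667) / (9.2) = -2.0582
  x2 = (-9 - (2)·-1.4348 - (0.6)·0.0323 - (1)·-0.1667) / (-5.6) = 1.0684
  x3 = (-4 - (1.3)·-1.4348 - (-2)·2.2500 - (-3)·-0.1667) / (-9.3) = -0.2006
  x4 = (-3 - (0.8)·-1.4348 - (0.4)·2.2500 - (-3)·0.0323) / (7.2) = -0.3688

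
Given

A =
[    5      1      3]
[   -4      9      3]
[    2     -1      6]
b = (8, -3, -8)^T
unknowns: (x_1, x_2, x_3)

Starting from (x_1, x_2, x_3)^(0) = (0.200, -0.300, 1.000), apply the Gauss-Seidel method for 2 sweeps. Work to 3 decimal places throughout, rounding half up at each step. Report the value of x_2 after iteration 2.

Iteration 1:
  x_1 = (8 - (1)·-0.300 - (3)·1.000) / (5) = 1.060
  x_2 = (-3 - (-4)·1.060 - (3)·1.000) / (9) = -0.196
  x_3 = (-8 - (2)·1.060 - (-1)·-0.196) / (6) = -1.719
Iteration 2:
  x_1 = (8 - (1)·-0.196 - (3)·-1.719) / (5) = 2.671
  x_2 = (-3 - (-4)·2.671 - (3)·-1.719) / (9) = 1.427
  x_3 = (-8 - (2)·2.671 - (-1)·1.427) / (6) = -1.986

1.427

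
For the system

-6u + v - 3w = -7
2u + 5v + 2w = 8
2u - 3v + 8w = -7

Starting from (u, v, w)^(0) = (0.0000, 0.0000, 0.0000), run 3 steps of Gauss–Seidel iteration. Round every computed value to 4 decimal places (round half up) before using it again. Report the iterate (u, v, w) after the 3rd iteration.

(1.7948, 1.2238, -0.8648)

Iteration 1:
  u = (-7 - (1)·0.0000 - (-3)·0.0000) / (-6) = 1.1667
  v = (8 - (2)·1.1667 - (2)·0.0000) / (5) = 1.1333
  w = (-7 - (2)·1.1667 - (-3)·1.1333) / (8) = -0.7417
Iteration 2:
  u = (-7 - (1)·1.1333 - (-3)·-0.7417) / (-6) = 1.7264
  v = (8 - (2)·1.7264 - (2)·-0.7417) / (5) = 1.2061
  w = (-7 - (2)·1.7264 - (-3)·1.2061) / (8) = -0.8543
Iteration 3:
  u = (-7 - (1)·1.2061 - (-3)·-0.8543) / (-6) = 1.7948
  v = (8 - (2)·1.7948 - (2)·-0.8543) / (5) = 1.2238
  w = (-7 - (2)·1.7948 - (-3)·1.2238) / (8) = -0.8648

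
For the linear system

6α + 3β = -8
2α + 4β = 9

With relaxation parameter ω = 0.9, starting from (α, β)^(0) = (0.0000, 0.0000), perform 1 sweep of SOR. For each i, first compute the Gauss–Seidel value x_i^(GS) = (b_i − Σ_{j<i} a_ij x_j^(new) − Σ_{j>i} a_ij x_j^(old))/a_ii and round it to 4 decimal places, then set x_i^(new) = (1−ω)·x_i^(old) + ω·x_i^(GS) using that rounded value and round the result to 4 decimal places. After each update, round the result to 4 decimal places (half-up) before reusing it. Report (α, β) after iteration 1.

(-1.2000, 2.5650)

Iteration 1:
  α: GS value = (-8 - (3)·0.0000) / (6) = -1.3333;  α ← (1−ω)·0.0000 + ω·-1.3333 = -1.2000
  β: GS value = (9 - (2)·-1.2000) / (4) = 2.8500;  β ← (1−ω)·0.0000 + ω·2.8500 = 2.5650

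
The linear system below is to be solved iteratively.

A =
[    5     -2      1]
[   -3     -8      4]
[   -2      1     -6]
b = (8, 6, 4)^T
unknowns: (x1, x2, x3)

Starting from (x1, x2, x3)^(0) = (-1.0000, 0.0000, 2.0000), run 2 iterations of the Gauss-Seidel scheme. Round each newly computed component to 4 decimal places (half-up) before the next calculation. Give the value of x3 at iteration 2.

Iteration 1:
  x1 = (8 - (-2)·0.0000 - (1)·2.0000) / (5) = 1.2000
  x2 = (6 - (-3)·1.2000 - (4)·2.0000) / (-8) = -0.2000
  x3 = (4 - (-2)·1.2000 - (1)·-0.2000) / (-6) = -1.1000
Iteration 2:
  x1 = (8 - (-2)·-0.2000 - (1)·-1.1000) / (5) = 1.7400
  x2 = (6 - (-3)·1.7400 - (4)·-1.1000) / (-8) = -1.9525
  x3 = (4 - (-2)·1.7400 - (1)·-1.9525) / (-6) = -1.5721

-1.5721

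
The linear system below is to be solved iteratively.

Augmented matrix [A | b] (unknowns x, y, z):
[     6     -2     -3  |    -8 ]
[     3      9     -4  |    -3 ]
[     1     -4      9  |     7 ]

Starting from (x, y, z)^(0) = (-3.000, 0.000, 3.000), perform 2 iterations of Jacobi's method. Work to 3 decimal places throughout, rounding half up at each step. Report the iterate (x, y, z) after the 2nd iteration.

(-0.111, 0.105, 1.648)

Iteration 1:
  x = (-8 - (-2)·0.000 - (-3)·3.000) / (6) = 0.167
  y = (-3 - (3)·-3.000 - (-4)·3.000) / (9) = 2.000
  z = (7 - (1)·-3.000 - (-4)·0.000) / (9) = 1.111
Iteration 2:
  x = (-8 - (-2)·2.000 - (-3)·1.111) / (6) = -0.111
  y = (-3 - (3)·0.167 - (-4)·1.111) / (9) = 0.105
  z = (7 - (1)·0.167 - (-4)·2.000) / (9) = 1.648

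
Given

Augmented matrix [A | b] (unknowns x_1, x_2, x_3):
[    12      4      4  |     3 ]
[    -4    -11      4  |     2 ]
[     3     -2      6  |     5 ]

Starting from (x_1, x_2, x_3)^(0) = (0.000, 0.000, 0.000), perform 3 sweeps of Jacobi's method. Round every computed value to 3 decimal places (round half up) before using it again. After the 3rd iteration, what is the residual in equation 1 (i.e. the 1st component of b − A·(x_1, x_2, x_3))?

Iteration 1:
  x_1 = (3 - (4)·0.000 - (4)·0.000) / (12) = 0.250
  x_2 = (2 - (-4)·0.000 - (4)·0.000) / (-11) = -0.182
  x_3 = (5 - (3)·0.000 - (-2)·0.000) / (6) = 0.833
Iteration 2:
  x_1 = (3 - (4)·-0.182 - (4)·0.833) / (12) = 0.033
  x_2 = (2 - (-4)·0.250 - (4)·0.833) / (-11) = 0.030
  x_3 = (5 - (3)·0.250 - (-2)·-0.182) / (6) = 0.648
Iteration 3:
  x_1 = (3 - (4)·0.030 - (4)·0.648) / (12) = 0.024
  x_2 = (2 - (-4)·0.033 - (4)·0.648) / (-11) = 0.042
  x_3 = (5 - (3)·0.033 - (-2)·0.030) / (6) = 0.827
Residual b − A·x = (-0.764, -0.750, 0.050)

-0.764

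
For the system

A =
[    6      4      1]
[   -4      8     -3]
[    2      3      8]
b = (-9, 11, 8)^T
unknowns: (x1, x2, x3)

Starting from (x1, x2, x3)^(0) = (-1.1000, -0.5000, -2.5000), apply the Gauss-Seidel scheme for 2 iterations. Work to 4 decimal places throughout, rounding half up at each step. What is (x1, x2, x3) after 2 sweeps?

(-1.7357, 0.9437, 1.0800)

Iteration 1:
  x1 = (-9 - (4)·-0.5000 - (1)·-2.5000) / (6) = -0.7500
  x2 = (11 - (-4)·-0.7500 - (-3)·-2.5000) / (8) = 0.0625
  x3 = (8 - (2)·-0.7500 - (3)·0.0625) / (8) = 1.1641
Iteration 2:
  x1 = (-9 - (4)·0.0625 - (1)·1.1641) / (6) = -1.7357
  x2 = (11 - (-4)·-1.7357 - (-3)·1.1641) / (8) = 0.9437
  x3 = (8 - (2)·-1.7357 - (3)·0.9437) / (8) = 1.0800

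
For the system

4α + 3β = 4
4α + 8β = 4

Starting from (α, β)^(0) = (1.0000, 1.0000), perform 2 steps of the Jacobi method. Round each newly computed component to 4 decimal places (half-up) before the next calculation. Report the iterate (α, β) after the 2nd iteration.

(1.0000, 0.3750)

Iteration 1:
  α = (4 - (3)·1.0000) / (4) = 0.2500
  β = (4 - (4)·1.0000) / (8) = 0.0000
Iteration 2:
  α = (4 - (3)·0.0000) / (4) = 1.0000
  β = (4 - (4)·0.2500) / (8) = 0.3750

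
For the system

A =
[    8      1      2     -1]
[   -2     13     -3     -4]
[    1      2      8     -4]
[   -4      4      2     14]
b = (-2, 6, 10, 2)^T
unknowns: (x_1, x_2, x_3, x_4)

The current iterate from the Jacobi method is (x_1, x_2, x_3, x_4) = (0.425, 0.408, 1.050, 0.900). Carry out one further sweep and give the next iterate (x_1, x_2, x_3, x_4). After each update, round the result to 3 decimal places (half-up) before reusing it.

(-0.451, 1.046, 1.545, -0.002)

One sweep:
  x_1 = (-2 - (1)·0.408 - (2)·1.050 - (-1)·0.900) / (8) = -0.451
  x_2 = (6 - (-2)·0.425 - (-3)·1.050 - (-4)·0.900) / (13) = 1.046
  x_3 = (10 - (1)·0.425 - (2)·0.408 - (-4)·0.900) / (8) = 1.545
  x_4 = (2 - (-4)·0.425 - (4)·0.408 - (2)·1.050) / (14) = -0.002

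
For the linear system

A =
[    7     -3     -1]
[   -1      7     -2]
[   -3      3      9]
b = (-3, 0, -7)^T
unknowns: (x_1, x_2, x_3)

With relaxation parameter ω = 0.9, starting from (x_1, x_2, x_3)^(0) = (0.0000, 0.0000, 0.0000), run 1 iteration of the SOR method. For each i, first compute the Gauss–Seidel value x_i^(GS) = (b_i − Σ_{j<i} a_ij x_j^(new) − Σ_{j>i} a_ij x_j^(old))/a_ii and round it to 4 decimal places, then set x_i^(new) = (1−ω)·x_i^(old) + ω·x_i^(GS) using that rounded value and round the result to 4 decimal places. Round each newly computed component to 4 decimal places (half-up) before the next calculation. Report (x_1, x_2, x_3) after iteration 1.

(-0.3857, -0.0496, -0.8008)

Iteration 1:
  x_1: GS value = (-3 - (-3)·0.0000 - (-1)·0.0000) / (7) = -0.4286;  x_1 ← (1−ω)·0.0000 + ω·-0.4286 = -0.3857
  x_2: GS value = (0 - (-1)·-0.3857 - (-2)·0.0000) / (7) = -0.0551;  x_2 ← (1−ω)·0.0000 + ω·-0.0551 = -0.0496
  x_3: GS value = (-7 - (-3)·-0.3857 - (3)·-0.0496) / (9) = -0.8898;  x_3 ← (1−ω)·0.0000 + ω·-0.8898 = -0.8008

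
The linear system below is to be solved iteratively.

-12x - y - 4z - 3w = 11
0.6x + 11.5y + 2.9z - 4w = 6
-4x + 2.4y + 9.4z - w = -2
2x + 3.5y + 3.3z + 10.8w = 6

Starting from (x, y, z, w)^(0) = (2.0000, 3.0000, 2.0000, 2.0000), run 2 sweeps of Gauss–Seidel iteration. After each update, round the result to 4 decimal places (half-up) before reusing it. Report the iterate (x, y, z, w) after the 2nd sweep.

(-0.8556, 1.2481, -0.7800, 0.5479)

Iteration 1:
  x = (11 - (-1)·3.0000 - (-4)·2.0000 - (-3)·2.0000) / (-12) = -2.3333
  y = (6 - (0.6)·-2.3333 - (2.9)·2.0000 - (-4)·2.0000) / (11.5) = 0.8348
  z = (-2 - (-4)·-2.3333 - (2.4)·0.8348 - (-1)·2.0000) / (9.4) = -1.2060
  w = (6 - (2)·-2.3333 - (3.5)·0.8348 - (3.3)·-1.2060) / (10.8) = 1.0856
Iteration 2:
  x = (11 - (-1)·0.8348 - (-4)·-1.2060 - (-3)·1.0856) / (-12) = -0.8556
  y = (6 - (0.6)·-0.8556 - (2.9)·-1.2060 - (-4)·1.0856) / (11.5) = 1.2481
  z = (-2 - (-4)·-0.8556 - (2.4)·1.2481 - (-1)·1.0856) / (9.4) = -0.7800
  w = (6 - (2)·-0.8556 - (3.5)·1.2481 - (3.3)·-0.7800) / (10.8) = 0.5479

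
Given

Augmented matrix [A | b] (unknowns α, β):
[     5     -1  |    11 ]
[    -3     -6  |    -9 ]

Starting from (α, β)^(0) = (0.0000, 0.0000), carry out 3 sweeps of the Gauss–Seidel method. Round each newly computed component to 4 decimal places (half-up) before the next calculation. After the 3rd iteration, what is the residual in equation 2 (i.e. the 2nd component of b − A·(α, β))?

Iteration 1:
  α = (11 - (-1)·0.0000) / (5) = 2.2000
  β = (-9 - (-3)·2.2000) / (-6) = 0.4000
Iteration 2:
  α = (11 - (-1)·0.4000) / (5) = 2.2800
  β = (-9 - (-3)·2.2800) / (-6) = 0.3600
Iteration 3:
  α = (11 - (-1)·0.3600) / (5) = 2.2720
  β = (-9 - (-3)·2.2720) / (-6) = 0.3640
Residual b − A·x = (0.0040, 0.0000)

0.0000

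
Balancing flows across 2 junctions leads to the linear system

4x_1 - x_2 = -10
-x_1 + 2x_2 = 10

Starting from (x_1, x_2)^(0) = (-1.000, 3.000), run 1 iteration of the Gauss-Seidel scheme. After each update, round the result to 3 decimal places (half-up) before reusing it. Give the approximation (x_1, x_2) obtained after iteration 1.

Iteration 1:
  x_1 = (-10 - (-1)·3.000) / (4) = -1.750
  x_2 = (10 - (-1)·-1.750) / (2) = 4.125

(-1.750, 4.125)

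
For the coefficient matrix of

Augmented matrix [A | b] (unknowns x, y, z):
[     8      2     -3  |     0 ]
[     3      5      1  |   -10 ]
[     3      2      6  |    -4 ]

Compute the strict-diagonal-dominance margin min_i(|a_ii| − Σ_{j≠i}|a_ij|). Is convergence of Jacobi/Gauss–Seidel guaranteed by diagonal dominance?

1

row 1: |8| − (2+3) = 3
row 2: |5| − (3+1) = 1
row 3: |6| − (3+2) = 1
minimum over rows = 1 → strictly diagonally dominant (convergence guaranteed)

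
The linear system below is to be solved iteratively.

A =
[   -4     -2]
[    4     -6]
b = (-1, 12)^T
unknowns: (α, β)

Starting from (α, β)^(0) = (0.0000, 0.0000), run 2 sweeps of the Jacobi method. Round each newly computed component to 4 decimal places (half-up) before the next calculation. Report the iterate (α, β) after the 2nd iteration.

(1.2500, -1.8333)

Iteration 1:
  α = (-1 - (-2)·0.0000) / (-4) = 0.2500
  β = (12 - (4)·0.0000) / (-6) = -2.0000
Iteration 2:
  α = (-1 - (-2)·-2.0000) / (-4) = 1.2500
  β = (12 - (4)·0.2500) / (-6) = -1.8333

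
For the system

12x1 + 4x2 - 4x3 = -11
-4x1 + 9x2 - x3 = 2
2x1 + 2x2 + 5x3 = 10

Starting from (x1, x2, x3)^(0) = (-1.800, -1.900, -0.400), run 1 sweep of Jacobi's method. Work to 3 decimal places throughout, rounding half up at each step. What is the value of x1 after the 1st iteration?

Iteration 1:
  x1 = (-11 - (4)·-1.900 - (-4)·-0.400) / (12) = -0.417
  x2 = (2 - (-4)·-1.800 - (-1)·-0.400) / (9) = -0.622
  x3 = (10 - (2)·-1.800 - (2)·-1.900) / (5) = 3.480

-0.417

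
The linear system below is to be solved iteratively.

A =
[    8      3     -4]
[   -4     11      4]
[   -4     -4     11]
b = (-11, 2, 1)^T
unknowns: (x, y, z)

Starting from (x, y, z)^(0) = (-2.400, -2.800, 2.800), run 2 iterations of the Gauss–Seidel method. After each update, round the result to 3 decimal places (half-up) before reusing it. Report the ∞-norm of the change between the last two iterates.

Iteration 1:
  x = (-11 - (3)·-2.800 - (-4)·2.800) / (8) = 1.075
  y = (2 - (-4)·1.075 - (4)·2.800) / (11) = -0.445
  z = (1 - (-4)·1.075 - (-4)·-0.445) / (11) = 0.320
Iteration 2:
  x = (-11 - (3)·-0.445 - (-4)·0.320) / (8) = -1.048
  y = (2 - (-4)·-1.048 - (4)·0.320) / (11) = -0.316
  z = (1 - (-4)·-1.048 - (-4)·-0.316) / (11) = -0.405
Change: (-2.123, 0.129, -0.725) → max |·| = 2.123

2.123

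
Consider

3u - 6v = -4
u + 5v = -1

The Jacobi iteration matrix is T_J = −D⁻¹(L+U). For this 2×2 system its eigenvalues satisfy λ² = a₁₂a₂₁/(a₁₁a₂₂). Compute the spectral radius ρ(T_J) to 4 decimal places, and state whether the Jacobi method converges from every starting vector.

0.6325

a₁₂a₂₁/(a₁₁a₂₂) = (-6)·(1) / ((3)·(5)) = -0.400000
ρ = √|-0.400000| = √0.400000 = 0.6325
ρ < 1, so Jacobi converges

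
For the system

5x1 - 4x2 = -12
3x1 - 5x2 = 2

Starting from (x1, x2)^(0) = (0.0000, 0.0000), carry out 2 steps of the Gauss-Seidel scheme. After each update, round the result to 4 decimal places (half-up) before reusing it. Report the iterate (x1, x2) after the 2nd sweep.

(-3.8720, -2.7232)

Iteration 1:
  x1 = (-12 - (-4)·0.0000) / (5) = -2.4000
  x2 = (2 - (3)·-2.4000) / (-5) = -1.8400
Iteration 2:
  x1 = (-12 - (-4)·-1.8400) / (5) = -3.8720
  x2 = (2 - (3)·-3.8720) / (-5) = -2.7232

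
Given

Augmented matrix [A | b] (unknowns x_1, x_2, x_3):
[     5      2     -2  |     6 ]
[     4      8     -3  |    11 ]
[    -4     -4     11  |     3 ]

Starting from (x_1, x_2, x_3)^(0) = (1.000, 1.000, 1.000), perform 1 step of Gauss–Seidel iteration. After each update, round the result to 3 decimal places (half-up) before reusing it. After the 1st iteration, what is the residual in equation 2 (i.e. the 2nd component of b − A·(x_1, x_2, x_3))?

0.381

Iteration 1:
  x_1 = (6 - (2)·1.000 - (-2)·1.000) / (5) = 1.200
  x_2 = (11 - (4)·1.200 - (-3)·1.000) / (8) = 1.150
  x_3 = (3 - (-4)·1.200 - (-4)·1.150) / (11) = 1.127
Residual b − A·x = (-0.046, 0.381, 0.003)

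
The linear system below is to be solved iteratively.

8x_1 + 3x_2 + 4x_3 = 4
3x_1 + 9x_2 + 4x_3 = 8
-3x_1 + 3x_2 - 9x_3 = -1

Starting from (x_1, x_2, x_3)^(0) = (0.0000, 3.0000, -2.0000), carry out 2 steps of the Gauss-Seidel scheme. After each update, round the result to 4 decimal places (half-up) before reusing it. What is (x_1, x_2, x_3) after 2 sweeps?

Iteration 1:
  x_1 = (4 - (3)·3.0000 - (4)·-2.0000) / (8) = 0.3750
  x_2 = (8 - (3)·0.3750 - (4)·-2.0000) / (9) = 1.6528
  x_3 = (-1 - (-3)·0.3750 - (3)·1.6528) / (-9) = 0.5370
Iteration 2:
  x_1 = (4 - (3)·1.6528 - (4)·0.5370) / (8) = -0.3883
  x_2 = (8 - (3)·-0.3883 - (4)·0.5370) / (9) = 0.7797
  x_3 = (-1 - (-3)·-0.3883 - (3)·0.7797) / (-9) = 0.5004

(-0.3883, 0.7797, 0.5004)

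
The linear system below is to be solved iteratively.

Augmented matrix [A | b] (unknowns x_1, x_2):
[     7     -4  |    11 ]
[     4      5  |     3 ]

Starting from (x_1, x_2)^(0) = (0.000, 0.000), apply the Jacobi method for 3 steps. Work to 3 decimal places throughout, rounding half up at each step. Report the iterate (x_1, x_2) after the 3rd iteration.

Iteration 1:
  x_1 = (11 - (-4)·0.000) / (7) = 1.571
  x_2 = (3 - (4)·0.000) / (5) = 0.600
Iteration 2:
  x_1 = (11 - (-4)·0.600) / (7) = 1.914
  x_2 = (3 - (4)·1.571) / (5) = -0.657
Iteration 3:
  x_1 = (11 - (-4)·-0.657) / (7) = 1.196
  x_2 = (3 - (4)·1.914) / (5) = -0.931

(1.196, -0.931)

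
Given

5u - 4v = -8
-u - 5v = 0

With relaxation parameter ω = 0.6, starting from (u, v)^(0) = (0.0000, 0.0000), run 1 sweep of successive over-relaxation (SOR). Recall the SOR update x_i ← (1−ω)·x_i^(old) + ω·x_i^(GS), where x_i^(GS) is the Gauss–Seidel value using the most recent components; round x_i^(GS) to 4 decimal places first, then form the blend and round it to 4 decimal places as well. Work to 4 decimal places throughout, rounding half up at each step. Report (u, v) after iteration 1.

(-0.9600, 0.1152)

Iteration 1:
  u: GS value = (-8 - (-4)·0.0000) / (5) = -1.6000;  u ← (1−ω)·0.0000 + ω·-1.6000 = -0.9600
  v: GS value = (0 - (-1)·-0.9600) / (-5) = 0.1920;  v ← (1−ω)·0.0000 + ω·0.1920 = 0.1152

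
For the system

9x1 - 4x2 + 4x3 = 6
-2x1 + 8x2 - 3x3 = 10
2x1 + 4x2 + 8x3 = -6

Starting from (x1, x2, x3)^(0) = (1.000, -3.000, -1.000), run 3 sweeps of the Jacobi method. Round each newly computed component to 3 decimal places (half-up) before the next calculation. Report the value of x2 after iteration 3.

Iteration 1:
  x1 = (6 - (-4)·-3.000 - (4)·-1.000) / (9) = -0.222
  x2 = (10 - (-2)·1.000 - (-3)·-1.000) / (8) = 1.125
  x3 = (-6 - (2)·1.000 - (4)·-3.000) / (8) = 0.500
Iteration 2:
  x1 = (6 - (-4)·1.125 - (4)·0.500) / (9) = 0.944
  x2 = (10 - (-2)·-0.222 - (-3)·0.500) / (8) = 1.382
  x3 = (-6 - (2)·-0.222 - (4)·1.125) / (8) = -1.257
Iteration 3:
  x1 = (6 - (-4)·1.382 - (4)·-1.257) / (9) = 1.840
  x2 = (10 - (-2)·0.944 - (-3)·-1.257) / (8) = 1.015
  x3 = (-6 - (2)·0.944 - (4)·1.382) / (8) = -1.677

1.015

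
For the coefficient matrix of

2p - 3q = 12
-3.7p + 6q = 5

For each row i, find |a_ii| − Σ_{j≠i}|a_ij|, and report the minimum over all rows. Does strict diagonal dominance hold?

row 1: |2| − (3) = -1
row 2: |6| − (3.7) = 2.3
minimum over rows = -1 → not strictly diagonally dominant

-1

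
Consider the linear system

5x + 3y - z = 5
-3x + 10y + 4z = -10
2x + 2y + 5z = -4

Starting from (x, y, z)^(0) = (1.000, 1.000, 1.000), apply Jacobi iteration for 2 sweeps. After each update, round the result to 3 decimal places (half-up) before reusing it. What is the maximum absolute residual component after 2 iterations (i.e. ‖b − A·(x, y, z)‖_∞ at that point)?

3.320

Iteration 1:
  x = (5 - (3)·1.000 - (-1)·1.000) / (5) = 0.600
  y = (-10 - (-3)·1.000 - (4)·1.000) / (10) = -1.100
  z = (-4 - (2)·1.000 - (2)·1.000) / (5) = -1.600
Iteration 2:
  x = (5 - (3)·-1.100 - (-1)·-1.600) / (5) = 1.340
  y = (-10 - (-3)·0.600 - (4)·-1.600) / (10) = -0.180
  z = (-4 - (2)·0.600 - (2)·-1.100) / (5) = -0.600
Residual b − A·x = (-1.760, -1.780, -3.320); ∞-norm = 3.320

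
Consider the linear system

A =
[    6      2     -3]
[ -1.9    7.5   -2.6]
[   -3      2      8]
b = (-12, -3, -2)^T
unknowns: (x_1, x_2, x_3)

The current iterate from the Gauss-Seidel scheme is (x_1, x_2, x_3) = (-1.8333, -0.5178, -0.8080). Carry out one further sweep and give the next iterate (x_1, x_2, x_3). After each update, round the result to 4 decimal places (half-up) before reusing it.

One sweep:
  x_1 = (-12 - (2)·-0.5178 - (-3)·-0.8080) / (6) = -2.2314
  x_2 = (-3 - (-1.9)·-2.2314 - (-2.6)·-0.8080) / (7.5) = -1.2454
  x_3 = (-2 - (-3)·-2.2314 - (2)·-1.2454) / (8) = -0.7754

(-2.2314, -1.2454, -0.7754)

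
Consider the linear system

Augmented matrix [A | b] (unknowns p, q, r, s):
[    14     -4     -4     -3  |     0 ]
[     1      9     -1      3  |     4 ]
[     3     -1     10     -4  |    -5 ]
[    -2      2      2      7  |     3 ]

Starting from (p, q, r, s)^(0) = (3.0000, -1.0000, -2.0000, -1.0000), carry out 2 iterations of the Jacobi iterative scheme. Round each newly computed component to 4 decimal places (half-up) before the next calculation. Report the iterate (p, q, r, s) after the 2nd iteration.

(-0.0202, -0.3619, 0.7008, 0.6018)

Iteration 1:
  p = (0 - (-4)·-1.0000 - (-4)·-2.0000 - (-3)·-1.0000) / (14) = -1.0714
  q = (4 - (1)·3.0000 - (-1)·-2.0000 - (3)·-1.0000) / (9) = 0.2222
  r = (-5 - (3)·3.0000 - (-1)·-1.0000 - (-4)·-1.0000) / (10) = -1.9000
  s = (3 - (-2)·3.0000 - (2)·-1.0000 - (2)·-2.0000) / (7) = 2.1429
Iteration 2:
  p = (0 - (-4)·0.2222 - (-4)·-1.9000 - (-3)·2.1429) / (14) = -0.0202
  q = (4 - (1)·-1.0714 - (-1)·-1.9000 - (3)·2.1429) / (9) = -0.3619
  r = (-5 - (3)·-1.0714 - (-1)·0.2222 - (-4)·2.1429) / (10) = 0.7008
  s = (3 - (-2)·-1.0714 - (2)·0.2222 - (2)·-1.9000) / (7) = 0.6018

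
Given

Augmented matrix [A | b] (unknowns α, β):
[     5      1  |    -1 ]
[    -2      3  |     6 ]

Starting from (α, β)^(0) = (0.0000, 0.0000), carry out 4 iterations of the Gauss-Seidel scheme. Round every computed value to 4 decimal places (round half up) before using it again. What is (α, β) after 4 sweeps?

(-0.5302, 1.6465)

Iteration 1:
  α = (-1 - (1)·0.0000) / (5) = -0.2000
  β = (6 - (-2)·-0.2000) / (3) = 1.8667
Iteration 2:
  α = (-1 - (1)·1.8667) / (5) = -0.5733
  β = (6 - (-2)·-0.5733) / (3) = 1.6178
Iteration 3:
  α = (-1 - (1)·1.6178) / (5) = -0.5236
  β = (6 - (-2)·-0.5236) / (3) = 1.6509
Iteration 4:
  α = (-1 - (1)·1.6509) / (5) = -0.5302
  β = (6 - (-2)·-0.5302) / (3) = 1.6465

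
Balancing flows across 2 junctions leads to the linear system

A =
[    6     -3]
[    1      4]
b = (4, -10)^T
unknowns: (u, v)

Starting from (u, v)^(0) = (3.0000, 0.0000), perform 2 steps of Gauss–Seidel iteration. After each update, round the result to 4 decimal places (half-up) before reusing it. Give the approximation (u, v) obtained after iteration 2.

Iteration 1:
  u = (4 - (-3)·0.0000) / (6) = 0.6667
  v = (-10 - (1)·0.6667) / (4) = -2.6667
Iteration 2:
  u = (4 - (-3)·-2.6667) / (6) = -0.6667
  v = (-10 - (1)·-0.6667) / (4) = -2.3333

(-0.6667, -2.3333)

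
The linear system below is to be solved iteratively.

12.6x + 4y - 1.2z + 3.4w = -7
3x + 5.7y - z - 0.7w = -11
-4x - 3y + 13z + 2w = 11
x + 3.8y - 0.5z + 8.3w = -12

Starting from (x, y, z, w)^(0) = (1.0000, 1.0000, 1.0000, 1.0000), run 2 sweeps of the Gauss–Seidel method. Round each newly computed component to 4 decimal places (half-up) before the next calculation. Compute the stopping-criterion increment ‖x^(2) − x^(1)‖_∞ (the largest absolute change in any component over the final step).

1.0671

Iteration 1:
  x = (-7 - (4)·1.0000 - (-1.2)·1.0000 - (3.4)·1.0000) / (12.6) = -1.0476
  y = (-11 - (3)·-1.0476 - (-1)·1.0000 - (-0.7)·1.0000) / (5.7) = -1.0802
  z = (11 - (-4)·-1.0476 - (-3)·-1.0802 - (2)·1.0000) / (13) = 0.1207
  w = (-12 - (1)·-1.0476 - (3.8)·-1.0802 - (-0.5)·0.1207) / (8.3) = -0.8177
Iteration 2:
  x = (-7 - (4)·-1.0802 - (-1.2)·0.1207 - (3.4)·-0.8177) / (12.6) = 0.0195
  y = (-11 - (3)·0.0195 - (-1)·0.1207 - (-0.7)·-0.8177) / (5.7) = -2.0193
  z = (11 - (-4)·0.0195 - (-3)·-2.0193 - (2)·-0.8177) / (13) = 0.5120
  w = (-12 - (1)·0.0195 - (3.8)·-2.0193 - (-0.5)·0.5120) / (8.3) = -0.4928
Change: (1.0671, -0.9391, 0.3913, 0.3249) → max |·| = 1.0671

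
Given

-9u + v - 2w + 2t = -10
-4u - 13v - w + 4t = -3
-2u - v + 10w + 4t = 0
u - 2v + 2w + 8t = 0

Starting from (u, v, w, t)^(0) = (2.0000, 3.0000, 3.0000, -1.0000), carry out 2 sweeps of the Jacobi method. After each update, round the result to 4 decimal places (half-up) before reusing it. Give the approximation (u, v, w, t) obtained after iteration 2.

Iteration 1:
  u = (-10 - (1)·3.0000 - (-2)·3.0000 - (2)·-1.0000) / (-9) = 0.5556
  v = (-3 - (-4)·2.0000 - (-1)·3.0000 - (4)·-1.0000) / (-13) = -0.9231
  w = (0 - (-2)·2.0000 - (-1)·3.0000 - (4)·-1.0000) / (10) = 1.1000
  t = (0 - (1)·2.0000 - (-2)·3.0000 - (2)·3.0000) / (8) = -0.2500
Iteration 2:
  u = (-10 - (1)·-0.9231 - (-2)·1.1000 - (2)·-0.2500) / (-9) = 0.7085
  v = (-3 - (-4)·0.5556 - (-1)·1.1000 - (4)·-0.2500) / (-13) = -0.1017
  w = (0 - (-2)·0.5556 - (-1)·-0.9231 - (4)·-0.2500) / (10) = 0.1188
  t = (0 - (1)·0.5556 - (-2)·-0.9231 - (2)·1.1000) / (8) = -0.5752

(0.7085, -0.1017, 0.1188, -0.5752)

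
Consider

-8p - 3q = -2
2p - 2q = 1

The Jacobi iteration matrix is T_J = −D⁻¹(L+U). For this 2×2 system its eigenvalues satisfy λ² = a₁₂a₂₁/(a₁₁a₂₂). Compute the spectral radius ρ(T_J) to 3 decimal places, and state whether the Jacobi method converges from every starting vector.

0.612

a₁₂a₂₁/(a₁₁a₂₂) = (-3)·(2) / ((-8)·(-2)) = -0.375000
ρ = √|-0.375000| = √0.375000 = 0.612
ρ < 1, so Jacobi converges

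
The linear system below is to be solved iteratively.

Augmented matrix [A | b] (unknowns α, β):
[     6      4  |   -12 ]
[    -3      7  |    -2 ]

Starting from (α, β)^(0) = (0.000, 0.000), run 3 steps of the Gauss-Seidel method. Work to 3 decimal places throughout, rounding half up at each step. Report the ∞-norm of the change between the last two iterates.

Iteration 1:
  α = (-12 - (4)·0.000) / (6) = -2.000
  β = (-2 - (-3)·-2.000) / (7) = -1.143
Iteration 2:
  α = (-12 - (4)·-1.143) / (6) = -1.238
  β = (-2 - (-3)·-1.238) / (7) = -0.816
Iteration 3:
  α = (-12 - (4)·-0.816) / (6) = -1.456
  β = (-2 - (-3)·-1.456) / (7) = -0.910
Change: (-0.218, -0.094) → max |·| = 0.218

0.218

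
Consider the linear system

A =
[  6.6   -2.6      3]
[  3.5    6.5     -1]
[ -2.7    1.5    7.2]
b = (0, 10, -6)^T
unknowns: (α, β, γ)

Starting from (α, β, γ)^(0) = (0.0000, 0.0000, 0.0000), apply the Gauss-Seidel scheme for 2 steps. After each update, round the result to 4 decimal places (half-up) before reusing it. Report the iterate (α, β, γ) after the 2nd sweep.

Iteration 1:
  α = (0 - (-2.6)·0.0000 - (3)·0.0000) / (6.6) = 0.0000
  β = (10 - (3.5)·0.0000 - (-1)·0.0000) / (6.5) = 1.5385
  γ = (-6 - (-2.7)·0.0000 - (1.5)·1.5385) / (7.2) = -1.1539
Iteration 2:
  α = (0 - (-2.6)·1.5385 - (3)·-1.1539) / (6.6) = 1.1306
  β = (10 - (3.5)·1.1306 - (-1)·-1.1539) / (6.5) = 0.7522
  γ = (-6 - (-2.7)·1.1306 - (1.5)·0.7522) / (7.2) = -0.5661

(1.1306, 0.7522, -0.5661)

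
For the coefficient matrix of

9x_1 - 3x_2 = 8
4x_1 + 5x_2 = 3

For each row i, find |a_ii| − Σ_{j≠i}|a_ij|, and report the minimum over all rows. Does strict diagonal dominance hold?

row 1: |9| − (3) = 6
row 2: |5| − (4) = 1
minimum over rows = 1 → strictly diagonally dominant (convergence guaranteed)

1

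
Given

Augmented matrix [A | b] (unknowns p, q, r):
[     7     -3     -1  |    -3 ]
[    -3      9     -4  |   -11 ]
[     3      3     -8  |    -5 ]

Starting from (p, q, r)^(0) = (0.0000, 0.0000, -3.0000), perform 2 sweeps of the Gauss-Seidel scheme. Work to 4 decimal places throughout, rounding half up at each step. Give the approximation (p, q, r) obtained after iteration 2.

Iteration 1:
  p = (-3 - (-3)·0.0000 - (-1)·-3.0000) / (7) = -0.8571
  q = (-11 - (-3)·-0.8571 - (-4)·-3.0000) / (9) = -2.8413
  r = (-5 - (3)·-0.8571 - (3)·-2.8413) / (-8) = -0.7619
Iteration 2:
  p = (-3 - (-3)·-2.8413 - (-1)·-0.7619) / (7) = -1.7551
  q = (-11 - (-3)·-1.7551 - (-4)·-0.7619) / (9) = -2.1459
  r = (-5 - (3)·-1.7551 - (3)·-2.1459) / (-8) = -0.8379

(-1.7551, -2.1459, -0.8379)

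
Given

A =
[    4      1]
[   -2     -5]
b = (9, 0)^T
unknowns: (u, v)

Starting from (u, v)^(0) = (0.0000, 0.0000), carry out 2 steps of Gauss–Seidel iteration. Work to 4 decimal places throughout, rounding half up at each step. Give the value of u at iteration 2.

2.4750

Iteration 1:
  u = (9 - (1)·0.0000) / (4) = 2.2500
  v = (0 - (-2)·2.2500) / (-5) = -0.9000
Iteration 2:
  u = (9 - (1)·-0.9000) / (4) = 2.4750
  v = (0 - (-2)·2.4750) / (-5) = -0.9900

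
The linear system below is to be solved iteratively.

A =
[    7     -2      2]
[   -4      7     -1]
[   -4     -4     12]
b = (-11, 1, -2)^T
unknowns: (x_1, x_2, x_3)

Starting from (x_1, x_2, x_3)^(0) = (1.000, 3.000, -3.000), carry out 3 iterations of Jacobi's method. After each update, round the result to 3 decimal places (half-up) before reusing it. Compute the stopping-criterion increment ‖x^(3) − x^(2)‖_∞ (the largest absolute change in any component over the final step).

1.293

Iteration 1:
  x_1 = (-11 - (-2)·3.000 - (2)·-3.000) / (7) = 0.143
  x_2 = (1 - (-4)·1.000 - (-1)·-3.000) / (7) = 0.286
  x_3 = (-2 - (-4)·1.000 - (-4)·3.000) / (12) = 1.167
Iteration 2:
  x_1 = (-11 - (-2)·0.286 - (2)·1.167) / (7) = -1.823
  x_2 = (1 - (-4)·0.143 - (-1)·1.167) / (7) = 0.391
  x_3 = (-2 - (-4)·0.143 - (-4)·0.286) / (12) = -0.024
Iteration 3:
  x_1 = (-11 - (-2)·0.391 - (2)·-0.024) / (7) = -1.453
  x_2 = (1 - (-4)·-1.823 - (-1)·-0.024) / (7) = -0.902
  x_3 = (-2 - (-4)·-1.823 - (-4)·0.391) / (12) = -0.644
Change: (0.370, -1.293, -0.620) → max |·| = 1.293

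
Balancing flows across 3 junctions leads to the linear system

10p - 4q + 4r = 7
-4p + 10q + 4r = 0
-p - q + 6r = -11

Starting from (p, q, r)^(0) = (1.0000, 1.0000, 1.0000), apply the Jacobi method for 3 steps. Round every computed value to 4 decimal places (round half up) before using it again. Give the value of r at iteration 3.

-1.4700

Iteration 1:
  p = (7 - (-4)·1.0000 - (4)·1.0000) / (10) = 0.7000
  q = (0 - (-4)·1.0000 - (4)·1.0000) / (10) = 0.0000
  r = (-11 - (-1)·1.0000 - (-1)·1.0000) / (6) = -1.5000
Iteration 2:
  p = (7 - (-4)·0.0000 - (4)·-1.5000) / (10) = 1.3000
  q = (0 - (-4)·0.7000 - (4)·-1.5000) / (10) = 0.8800
  r = (-11 - (-1)·0.7000 - (-1)·0.0000) / (6) = -1.7167
Iteration 3:
  p = (7 - (-4)·0.8800 - (4)·-1.7167) / (10) = 1.7387
  q = (0 - (-4)·1.3000 - (4)·-1.7167) / (10) = 1.2067
  r = (-11 - (-1)·1.3000 - (-1)·0.8800) / (6) = -1.4700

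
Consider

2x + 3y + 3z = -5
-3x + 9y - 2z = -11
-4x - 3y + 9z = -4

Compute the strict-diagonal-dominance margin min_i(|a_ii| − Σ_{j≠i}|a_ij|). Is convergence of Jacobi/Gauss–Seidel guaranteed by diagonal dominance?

-4

row 1: |2| − (3+3) = -4
row 2: |9| − (3+2) = 4
row 3: |9| − (4+3) = 2
minimum over rows = -4 → not strictly diagonally dominant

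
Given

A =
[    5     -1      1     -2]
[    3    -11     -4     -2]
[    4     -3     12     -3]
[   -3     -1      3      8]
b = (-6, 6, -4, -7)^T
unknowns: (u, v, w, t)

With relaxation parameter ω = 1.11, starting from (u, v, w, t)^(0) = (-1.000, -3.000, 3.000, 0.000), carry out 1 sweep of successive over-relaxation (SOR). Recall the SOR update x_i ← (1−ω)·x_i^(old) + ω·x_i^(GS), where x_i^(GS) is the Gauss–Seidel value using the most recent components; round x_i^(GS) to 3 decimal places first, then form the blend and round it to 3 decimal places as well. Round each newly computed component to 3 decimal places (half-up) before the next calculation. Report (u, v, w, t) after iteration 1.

Iteration 1:
  u: GS value = (-6 - (-1)·-3.000 - (1)·3.000 - (-2)·0.000) / (5) = -2.400;  u ← (1−ω)·-1.000 + ω·-2.400 = -2.554
  v: GS value = (6 - (3)·-2.554 - (-4)·3.000 - (-2)·0.000) / (-11) = -2.333;  v ← (1−ω)·-3.000 + ω·-2.333 = -2.260
  w: GS value = (-4 - (4)·-2.554 - (-3)·-2.260 - (-3)·0.000) / (12) = -0.047;  w ← (1−ω)·3.000 + ω·-0.047 = -0.382
  t: GS value = (-7 - (-3)·-2.554 - (-1)·-2.260 - (3)·-0.382) / (8) = -1.972;  t ← (1−ω)·0.000 + ω·-1.972 = -2.189

(-2.554, -2.260, -0.382, -2.189)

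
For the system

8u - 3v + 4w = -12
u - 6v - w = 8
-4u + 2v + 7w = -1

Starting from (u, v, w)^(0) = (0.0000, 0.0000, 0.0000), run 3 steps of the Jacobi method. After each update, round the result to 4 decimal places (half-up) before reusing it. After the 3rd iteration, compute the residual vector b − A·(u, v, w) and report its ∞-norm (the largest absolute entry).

Iteration 1:
  u = (-12 - (-3)·0.0000 - (4)·0.0000) / (8) = -1.5000
  v = (8 - (1)·0.0000 - (-1)·0.0000) / (-6) = -1.3333
  w = (-1 - (-4)·0.0000 - (2)·0.0000) / (7) = -0.1429
Iteration 2:
  u = (-12 - (-3)·-1.3333 - (4)·-0.1429) / (8) = -1.9285
  v = (8 - (1)·-1.5000 - (-1)·-0.1429) / (-6) = -1.5595
  w = (-1 - (-4)·-1.5000 - (2)·-1.3333) / (7) = -0.6191
Iteration 3:
  u = (-12 - (-3)·-1.5595 - (4)·-0.6191) / (8) = -1.7753
  v = (8 - (1)·-1.9285 - (-1)·-0.6191) / (-6) = -1.5516
  w = (-1 - (-4)·-1.9285 - (2)·-1.5595) / (7) = -0.7993
Residual b − A·x = (0.7448, -0.3336, 0.5971); ∞-norm = 0.7448

0.7448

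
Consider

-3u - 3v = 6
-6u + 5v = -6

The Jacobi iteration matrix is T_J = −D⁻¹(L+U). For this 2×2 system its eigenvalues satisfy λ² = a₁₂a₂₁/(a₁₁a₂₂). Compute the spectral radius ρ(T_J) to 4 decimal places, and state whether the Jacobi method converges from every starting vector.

1.0954

a₁₂a₂₁/(a₁₁a₂₂) = (-3)·(-6) / ((-3)·(5)) = -1.200000
ρ = √|-1.200000| = √1.200000 = 1.0954
ρ > 1, so Jacobi diverges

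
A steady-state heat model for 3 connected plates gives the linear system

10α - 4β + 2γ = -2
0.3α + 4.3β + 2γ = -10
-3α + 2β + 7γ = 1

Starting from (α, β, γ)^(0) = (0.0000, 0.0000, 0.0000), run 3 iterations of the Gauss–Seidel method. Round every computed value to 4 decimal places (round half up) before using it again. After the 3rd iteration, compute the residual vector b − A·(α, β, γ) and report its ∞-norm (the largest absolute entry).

0.8474

Iteration 1:
  α = (-2 - (-4)·0.0000 - (2)·0.0000) / (10) = -0.2000
  β = (-10 - (0.3)·-0.2000 - (2)·0.0000) / (4.3) = -2.3116
  γ = (1 - (-3)·-0.2000 - (2)·-2.3116) / (7) = 0.7176
Iteration 2:
  α = (-2 - (-4)·-2.3116 - (2)·0.7176) / (10) = -1.2682
  β = (-10 - (0.3)·-1.2682 - (2)·0.7176) / (4.3) = -2.5709
  γ = (1 - (-3)·-1.2682 - (2)·-2.5709) / (7) = 0.3339
Iteration 3:
  α = (-2 - (-4)·-2.5709 - (2)·0.3339) / (10) = -1.2951
  β = (-10 - (0.3)·-1.2951 - (2)·0.3339) / (4.3) = -2.3905
  γ = (1 - (-3)·-1.2951 - (2)·-2.3905) / (7) = 0.2708
Residual b − A·x = (0.8474, 0.1261, 0.0001); ∞-norm = 0.8474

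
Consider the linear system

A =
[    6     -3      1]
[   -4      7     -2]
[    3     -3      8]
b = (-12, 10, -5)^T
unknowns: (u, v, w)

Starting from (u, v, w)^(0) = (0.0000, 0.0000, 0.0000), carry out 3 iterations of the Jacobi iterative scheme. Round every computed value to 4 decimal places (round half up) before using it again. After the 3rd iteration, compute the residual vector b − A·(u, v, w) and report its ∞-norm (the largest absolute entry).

5.1308

Iteration 1:
  u = (-12 - (-3)·0.0000 - (1)·0.0000) / (6) = -2.0000
  v = (10 - (-4)·0.0000 - (-2)·0.0000) / (7) = 1.4286
  w = (-5 - (3)·0.0000 - (-3)·0.0000) / (8) = -0.6250
Iteration 2:
  u = (-12 - (-3)·1.4286 - (1)·-0.6250) / (6) = -1.1815
  v = (10 - (-4)·-2.0000 - (-2)·-0.6250) / (7) = 0.1071
  w = (-5 - (3)·-2.0000 - (-3)·1.4286) / (8) = 0.6607
Iteration 3:
  u = (-12 - (-3)·0.1071 - (1)·0.6607) / (6) = -2.0566
  v = (10 - (-4)·-1.1815 - (-2)·0.6607) / (7) = 0.9422
  w = (-5 - (3)·-1.1815 - (-3)·0.1071) / (8) = -0.1418
Residual b − A·x = (3.3080, -5.1054, 5.1308); ∞-norm = 5.1308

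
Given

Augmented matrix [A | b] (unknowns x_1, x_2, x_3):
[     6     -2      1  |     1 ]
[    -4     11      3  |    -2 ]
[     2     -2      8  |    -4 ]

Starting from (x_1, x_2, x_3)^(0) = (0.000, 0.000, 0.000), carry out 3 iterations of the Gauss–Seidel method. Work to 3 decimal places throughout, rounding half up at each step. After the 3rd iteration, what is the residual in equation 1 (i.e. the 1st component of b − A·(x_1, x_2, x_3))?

Iteration 1:
  x_1 = (1 - (-2)·0.000 - (1)·0.000) / (6) = 0.167
  x_2 = (-2 - (-4)·0.167 - (3)·0.000) / (11) = -0.121
  x_3 = (-4 - (2)·0.167 - (-2)·-0.121) / (8) = -0.572
Iteration 2:
  x_1 = (1 - (-2)·-0.121 - (1)·-0.572) / (6) = 0.222
  x_2 = (-2 - (-4)·0.222 - (3)·-0.572) / (11) = 0.055
  x_3 = (-4 - (2)·0.222 - (-2)·0.055) / (8) = -0.542
Iteration 3:
  x_1 = (1 - (-2)·0.055 - (1)·-0.542) / (6) = 0.275
  x_2 = (-2 - (-4)·0.275 - (3)·-0.542) / (11) = 0.066
  x_3 = (-4 - (2)·0.275 - (-2)·0.066) / (8) = -0.552
Residual b − A·x = (0.034, 0.030, -0.002)

0.034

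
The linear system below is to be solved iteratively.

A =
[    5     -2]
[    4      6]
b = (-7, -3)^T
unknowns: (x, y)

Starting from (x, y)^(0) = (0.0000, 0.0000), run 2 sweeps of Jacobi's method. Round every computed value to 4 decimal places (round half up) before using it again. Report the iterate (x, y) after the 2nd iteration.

(-1.6000, 0.4333)

Iteration 1:
  x = (-7 - (-2)·0.0000) / (5) = -1.4000
  y = (-3 - (4)·0.0000) / (6) = -0.5000
Iteration 2:
  x = (-7 - (-2)·-0.5000) / (5) = -1.6000
  y = (-3 - (4)·-1.4000) / (6) = 0.4333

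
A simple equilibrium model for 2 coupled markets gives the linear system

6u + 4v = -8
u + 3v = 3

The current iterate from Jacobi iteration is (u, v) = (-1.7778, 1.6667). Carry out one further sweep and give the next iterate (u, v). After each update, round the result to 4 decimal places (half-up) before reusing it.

(-2.4445, 1.5926)

One sweep:
  u = (-8 - (4)·1.6667) / (6) = -2.4445
  v = (3 - (1)·-1.7778) / (3) = 1.5926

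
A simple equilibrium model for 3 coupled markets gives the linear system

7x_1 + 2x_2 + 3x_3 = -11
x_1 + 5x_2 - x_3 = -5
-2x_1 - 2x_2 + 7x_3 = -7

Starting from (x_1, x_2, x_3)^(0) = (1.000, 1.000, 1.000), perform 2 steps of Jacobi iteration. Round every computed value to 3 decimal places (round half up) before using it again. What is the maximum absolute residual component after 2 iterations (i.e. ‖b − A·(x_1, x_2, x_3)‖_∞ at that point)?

Iteration 1:
  x_1 = (-11 - (2)·1.000 - (3)·1.000) / (7) = -2.286
  x_2 = (-5 - (1)·1.000 - (-1)·1.000) / (5) = -1.000
  x_3 = (-7 - (-2)·1.000 - (-2)·1.000) / (7) = -0.429
Iteration 2:
  x_1 = (-11 - (2)·-1.000 - (3)·-0.429) / (7) = -1.102
  x_2 = (-5 - (1)·-2.286 - (-1)·-0.429) / (5) = -0.629
  x_3 = (-7 - (-2)·-2.286 - (-2)·-1.000) / (7) = -1.939
Residual b − A·x = (3.789, -2.692, 3.111); ∞-norm = 3.789

3.789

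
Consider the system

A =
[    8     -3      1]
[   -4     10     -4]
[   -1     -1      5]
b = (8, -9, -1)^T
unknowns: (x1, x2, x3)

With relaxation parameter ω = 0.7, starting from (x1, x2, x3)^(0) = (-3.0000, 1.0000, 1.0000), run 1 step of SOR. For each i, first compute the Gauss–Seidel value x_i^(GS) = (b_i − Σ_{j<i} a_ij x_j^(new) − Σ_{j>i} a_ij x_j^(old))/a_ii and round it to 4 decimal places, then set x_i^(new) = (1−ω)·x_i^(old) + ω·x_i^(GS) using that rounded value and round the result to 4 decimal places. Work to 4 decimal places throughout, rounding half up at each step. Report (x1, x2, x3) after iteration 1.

(-0.0250, -0.0570, 0.1485)

Iteration 1:
  x1: GS value = (8 - (-3)·1.0000 - (1)·1.0000) / (8) = 1.2500;  x1 ← (1−ω)·-3.0000 + ω·1.2500 = -0.0250
  x2: GS value = (-9 - (-4)·-0.0250 - (-4)·1.0000) / (10) = -0.5100;  x2 ← (1−ω)·1.0000 + ω·-0.5100 = -0.0570
  x3: GS value = (-1 - (-1)·-0.0250 - (-1)·-0.0570) / (5) = -0.2164;  x3 ← (1−ω)·1.0000 + ω·-0.2164 = 0.1485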